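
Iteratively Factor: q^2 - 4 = (q + 2)*(q - 2)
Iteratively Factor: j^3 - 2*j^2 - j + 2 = (j - 1)*(j^2 - j - 2) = (j - 2)*(j - 1)*(j + 1)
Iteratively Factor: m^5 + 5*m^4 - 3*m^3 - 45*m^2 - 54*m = (m - 3)*(m^4 + 8*m^3 + 21*m^2 + 18*m) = m*(m - 3)*(m^3 + 8*m^2 + 21*m + 18) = m*(m - 3)*(m + 3)*(m^2 + 5*m + 6) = m*(m - 3)*(m + 2)*(m + 3)*(m + 3)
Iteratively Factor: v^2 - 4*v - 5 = (v + 1)*(v - 5)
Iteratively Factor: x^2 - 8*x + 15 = (x - 3)*(x - 5)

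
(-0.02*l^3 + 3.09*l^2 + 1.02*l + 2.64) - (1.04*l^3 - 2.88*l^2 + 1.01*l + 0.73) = -1.06*l^3 + 5.97*l^2 + 0.01*l + 1.91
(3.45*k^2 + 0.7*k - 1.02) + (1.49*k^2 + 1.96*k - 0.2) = 4.94*k^2 + 2.66*k - 1.22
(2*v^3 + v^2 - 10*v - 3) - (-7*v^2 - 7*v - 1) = 2*v^3 + 8*v^2 - 3*v - 2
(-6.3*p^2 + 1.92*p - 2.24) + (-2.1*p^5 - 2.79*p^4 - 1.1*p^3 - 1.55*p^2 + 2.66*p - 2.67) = -2.1*p^5 - 2.79*p^4 - 1.1*p^3 - 7.85*p^2 + 4.58*p - 4.91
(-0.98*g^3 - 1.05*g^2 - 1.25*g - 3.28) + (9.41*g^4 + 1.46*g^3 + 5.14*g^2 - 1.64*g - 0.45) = 9.41*g^4 + 0.48*g^3 + 4.09*g^2 - 2.89*g - 3.73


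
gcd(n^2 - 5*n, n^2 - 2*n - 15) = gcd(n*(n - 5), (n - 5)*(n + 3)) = n - 5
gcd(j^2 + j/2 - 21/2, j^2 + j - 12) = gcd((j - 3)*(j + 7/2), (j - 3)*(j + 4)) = j - 3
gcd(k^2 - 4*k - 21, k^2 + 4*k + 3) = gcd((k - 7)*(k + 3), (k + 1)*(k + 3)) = k + 3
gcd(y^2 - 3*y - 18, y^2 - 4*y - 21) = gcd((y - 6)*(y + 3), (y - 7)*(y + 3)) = y + 3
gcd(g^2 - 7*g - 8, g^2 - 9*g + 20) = 1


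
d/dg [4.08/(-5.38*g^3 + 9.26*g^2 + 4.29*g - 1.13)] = (65.8512*g^2 - 75.5616*g - 17.5032)/(5.38*g^3 - 9.26*g^2 - 4.29*g + 1.13)^2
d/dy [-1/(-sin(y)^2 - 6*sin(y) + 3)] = -2*(sin(y) + 3)*cos(y)/(sin(y)^2 + 6*sin(y) - 3)^2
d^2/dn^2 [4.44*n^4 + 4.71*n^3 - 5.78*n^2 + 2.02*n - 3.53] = 53.28*n^2 + 28.26*n - 11.56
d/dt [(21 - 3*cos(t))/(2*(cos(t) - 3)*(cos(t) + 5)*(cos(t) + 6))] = 3*(-2*cos(t)^3 + 13*cos(t)^2 + 112*cos(t) - 111)*sin(t)/(2*(cos(t) - 3)^2*(cos(t) + 5)^2*(cos(t) + 6)^2)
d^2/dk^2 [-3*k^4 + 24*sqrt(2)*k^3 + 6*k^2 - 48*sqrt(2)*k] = -36*k^2 + 144*sqrt(2)*k + 12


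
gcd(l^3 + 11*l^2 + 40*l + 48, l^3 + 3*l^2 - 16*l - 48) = l^2 + 7*l + 12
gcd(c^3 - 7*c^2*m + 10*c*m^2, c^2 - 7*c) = c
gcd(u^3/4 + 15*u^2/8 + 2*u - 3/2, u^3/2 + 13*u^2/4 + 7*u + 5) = u + 2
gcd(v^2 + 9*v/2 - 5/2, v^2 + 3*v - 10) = v + 5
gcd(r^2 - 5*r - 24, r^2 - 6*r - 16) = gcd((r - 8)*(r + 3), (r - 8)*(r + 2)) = r - 8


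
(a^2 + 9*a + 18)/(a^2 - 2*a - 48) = (a + 3)/(a - 8)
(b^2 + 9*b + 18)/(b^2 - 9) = (b + 6)/(b - 3)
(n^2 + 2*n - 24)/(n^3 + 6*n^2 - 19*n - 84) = (n + 6)/(n^2 + 10*n + 21)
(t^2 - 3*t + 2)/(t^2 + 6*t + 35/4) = 4*(t^2 - 3*t + 2)/(4*t^2 + 24*t + 35)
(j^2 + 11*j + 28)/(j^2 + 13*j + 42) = (j + 4)/(j + 6)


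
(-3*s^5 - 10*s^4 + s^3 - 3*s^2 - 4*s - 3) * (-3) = 9*s^5 + 30*s^4 - 3*s^3 + 9*s^2 + 12*s + 9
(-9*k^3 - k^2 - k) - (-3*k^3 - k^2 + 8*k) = -6*k^3 - 9*k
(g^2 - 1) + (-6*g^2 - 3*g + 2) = -5*g^2 - 3*g + 1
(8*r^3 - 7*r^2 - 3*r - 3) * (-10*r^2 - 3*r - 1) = -80*r^5 + 46*r^4 + 43*r^3 + 46*r^2 + 12*r + 3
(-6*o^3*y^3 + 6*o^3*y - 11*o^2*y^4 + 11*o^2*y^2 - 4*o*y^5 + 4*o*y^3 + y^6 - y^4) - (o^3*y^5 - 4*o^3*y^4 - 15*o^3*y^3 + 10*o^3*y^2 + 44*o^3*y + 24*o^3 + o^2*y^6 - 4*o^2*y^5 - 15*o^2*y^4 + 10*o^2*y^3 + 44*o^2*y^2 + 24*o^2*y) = -o^3*y^5 + 4*o^3*y^4 + 9*o^3*y^3 - 10*o^3*y^2 - 38*o^3*y - 24*o^3 - o^2*y^6 + 4*o^2*y^5 + 4*o^2*y^4 - 10*o^2*y^3 - 33*o^2*y^2 - 24*o^2*y - 4*o*y^5 + 4*o*y^3 + y^6 - y^4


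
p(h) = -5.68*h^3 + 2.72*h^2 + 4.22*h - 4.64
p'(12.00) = -2384.26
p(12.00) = -9377.36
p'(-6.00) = -641.86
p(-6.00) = 1294.84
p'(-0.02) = 4.10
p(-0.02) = -4.72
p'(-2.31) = -99.27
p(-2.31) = 70.14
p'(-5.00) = -448.98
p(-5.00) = 752.26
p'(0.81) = -2.55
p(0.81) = -2.46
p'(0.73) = -0.89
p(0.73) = -2.32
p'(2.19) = -65.59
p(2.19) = -42.01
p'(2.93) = -126.13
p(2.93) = -111.80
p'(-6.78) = -815.96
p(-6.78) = 1862.04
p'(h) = -17.04*h^2 + 5.44*h + 4.22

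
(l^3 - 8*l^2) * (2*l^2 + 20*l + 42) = 2*l^5 + 4*l^4 - 118*l^3 - 336*l^2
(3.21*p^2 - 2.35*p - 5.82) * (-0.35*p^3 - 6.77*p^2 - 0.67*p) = -1.1235*p^5 - 20.9092*p^4 + 15.7958*p^3 + 40.9759*p^2 + 3.8994*p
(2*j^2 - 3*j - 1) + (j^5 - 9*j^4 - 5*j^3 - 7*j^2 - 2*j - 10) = j^5 - 9*j^4 - 5*j^3 - 5*j^2 - 5*j - 11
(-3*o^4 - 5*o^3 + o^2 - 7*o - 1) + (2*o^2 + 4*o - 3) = -3*o^4 - 5*o^3 + 3*o^2 - 3*o - 4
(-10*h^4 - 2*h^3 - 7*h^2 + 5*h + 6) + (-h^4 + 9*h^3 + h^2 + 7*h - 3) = -11*h^4 + 7*h^3 - 6*h^2 + 12*h + 3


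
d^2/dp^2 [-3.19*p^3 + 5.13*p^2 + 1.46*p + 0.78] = 10.26 - 19.14*p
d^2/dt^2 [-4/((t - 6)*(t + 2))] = 8*(-(t - 6)^2 - (t - 6)*(t + 2) - (t + 2)^2)/((t - 6)^3*(t + 2)^3)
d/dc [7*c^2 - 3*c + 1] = 14*c - 3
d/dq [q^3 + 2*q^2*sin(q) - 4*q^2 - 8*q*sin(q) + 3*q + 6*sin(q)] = 2*q^2*cos(q) + 3*q^2 + 4*q*sin(q) - 8*q*cos(q) - 8*q - 8*sin(q) + 6*cos(q) + 3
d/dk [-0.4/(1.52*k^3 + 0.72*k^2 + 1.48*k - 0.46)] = (1.824*k^2 + 0.576*k + 0.592)/(1.52*k^3 + 0.72*k^2 + 1.48*k - 0.46)^2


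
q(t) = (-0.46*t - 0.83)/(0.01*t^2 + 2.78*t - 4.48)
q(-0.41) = 0.11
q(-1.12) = 0.04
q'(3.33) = 0.19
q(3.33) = -0.48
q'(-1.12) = 0.08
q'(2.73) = 0.44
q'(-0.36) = 0.15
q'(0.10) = 0.25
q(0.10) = 0.21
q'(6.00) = 0.03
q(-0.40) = 0.12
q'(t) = (-0.46*t - 0.83)*(-0.02*t - 2.78)/(0.01*t^2 + 2.78*t - 4.48)^2 - 0.46/(0.01*t^2 + 2.78*t - 4.48)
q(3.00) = -0.56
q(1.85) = -2.41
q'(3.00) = 0.29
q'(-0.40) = 0.14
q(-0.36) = 0.12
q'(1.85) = 9.08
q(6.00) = -0.29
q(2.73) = -0.66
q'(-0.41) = 0.14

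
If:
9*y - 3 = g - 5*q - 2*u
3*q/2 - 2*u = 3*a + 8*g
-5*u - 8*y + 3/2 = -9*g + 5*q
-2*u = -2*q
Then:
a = 617*y/318 - 225/212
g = 39/106 - 34*y/53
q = 51/106 - 73*y/53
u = 51/106 - 73*y/53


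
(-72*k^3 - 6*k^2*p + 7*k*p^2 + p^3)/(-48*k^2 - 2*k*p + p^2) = (-12*k^2 + k*p + p^2)/(-8*k + p)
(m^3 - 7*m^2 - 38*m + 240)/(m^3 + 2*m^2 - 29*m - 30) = (m - 8)/(m + 1)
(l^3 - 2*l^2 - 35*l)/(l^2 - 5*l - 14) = l*(l + 5)/(l + 2)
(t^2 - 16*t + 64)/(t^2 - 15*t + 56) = (t - 8)/(t - 7)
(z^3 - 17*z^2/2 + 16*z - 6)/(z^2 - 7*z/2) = (2*z^3 - 17*z^2 + 32*z - 12)/(z*(2*z - 7))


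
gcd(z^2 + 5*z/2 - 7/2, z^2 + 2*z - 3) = z - 1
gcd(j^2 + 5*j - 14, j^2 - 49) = j + 7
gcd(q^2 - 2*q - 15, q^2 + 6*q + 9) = q + 3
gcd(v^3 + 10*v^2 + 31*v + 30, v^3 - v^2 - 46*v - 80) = v^2 + 7*v + 10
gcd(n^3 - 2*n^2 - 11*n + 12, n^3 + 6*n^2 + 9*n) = n + 3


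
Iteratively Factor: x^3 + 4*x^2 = (x)*(x^2 + 4*x) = x^2*(x + 4)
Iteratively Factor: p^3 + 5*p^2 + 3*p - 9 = (p - 1)*(p^2 + 6*p + 9) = (p - 1)*(p + 3)*(p + 3)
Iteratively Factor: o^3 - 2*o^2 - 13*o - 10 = (o + 1)*(o^2 - 3*o - 10) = (o - 5)*(o + 1)*(o + 2)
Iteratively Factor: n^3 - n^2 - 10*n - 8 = (n - 4)*(n^2 + 3*n + 2) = (n - 4)*(n + 1)*(n + 2)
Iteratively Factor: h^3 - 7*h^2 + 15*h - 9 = (h - 3)*(h^2 - 4*h + 3) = (h - 3)*(h - 1)*(h - 3)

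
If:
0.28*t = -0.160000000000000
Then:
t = -0.57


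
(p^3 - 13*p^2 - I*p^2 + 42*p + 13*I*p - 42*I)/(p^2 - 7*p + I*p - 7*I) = (p^2 - p*(6 + I) + 6*I)/(p + I)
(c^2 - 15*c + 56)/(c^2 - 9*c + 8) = (c - 7)/(c - 1)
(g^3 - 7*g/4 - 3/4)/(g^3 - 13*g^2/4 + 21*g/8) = 2*(2*g^2 + 3*g + 1)/(g*(4*g - 7))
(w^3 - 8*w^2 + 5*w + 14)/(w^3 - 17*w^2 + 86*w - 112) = (w + 1)/(w - 8)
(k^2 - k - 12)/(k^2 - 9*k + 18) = (k^2 - k - 12)/(k^2 - 9*k + 18)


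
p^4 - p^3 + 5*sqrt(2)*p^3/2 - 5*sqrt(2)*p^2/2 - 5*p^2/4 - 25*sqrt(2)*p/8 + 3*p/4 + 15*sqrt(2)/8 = (p - 3/2)*(p - 1/2)*(p + 1)*(p + 5*sqrt(2)/2)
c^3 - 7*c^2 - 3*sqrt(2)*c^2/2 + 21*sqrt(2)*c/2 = c*(c - 7)*(c - 3*sqrt(2)/2)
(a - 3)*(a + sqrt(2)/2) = a^2 - 3*a + sqrt(2)*a/2 - 3*sqrt(2)/2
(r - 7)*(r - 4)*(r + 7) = r^3 - 4*r^2 - 49*r + 196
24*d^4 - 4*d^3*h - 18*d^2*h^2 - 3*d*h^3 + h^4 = (-6*d + h)*(-d + h)*(2*d + h)^2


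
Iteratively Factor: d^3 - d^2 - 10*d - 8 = (d - 4)*(d^2 + 3*d + 2) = (d - 4)*(d + 1)*(d + 2)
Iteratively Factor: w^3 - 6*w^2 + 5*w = (w)*(w^2 - 6*w + 5) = w*(w - 1)*(w - 5)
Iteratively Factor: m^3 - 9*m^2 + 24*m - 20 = (m - 2)*(m^2 - 7*m + 10) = (m - 5)*(m - 2)*(m - 2)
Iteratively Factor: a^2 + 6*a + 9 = (a + 3)*(a + 3)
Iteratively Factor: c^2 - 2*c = (c)*(c - 2)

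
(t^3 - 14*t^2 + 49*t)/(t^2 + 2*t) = (t^2 - 14*t + 49)/(t + 2)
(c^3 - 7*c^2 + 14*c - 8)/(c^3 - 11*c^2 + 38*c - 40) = (c - 1)/(c - 5)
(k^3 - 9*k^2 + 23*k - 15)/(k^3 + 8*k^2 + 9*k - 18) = (k^2 - 8*k + 15)/(k^2 + 9*k + 18)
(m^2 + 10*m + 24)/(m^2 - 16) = (m + 6)/(m - 4)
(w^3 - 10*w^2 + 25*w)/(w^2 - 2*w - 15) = w*(w - 5)/(w + 3)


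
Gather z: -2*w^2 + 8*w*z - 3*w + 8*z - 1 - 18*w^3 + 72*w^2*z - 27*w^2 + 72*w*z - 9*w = -18*w^3 - 29*w^2 - 12*w + z*(72*w^2 + 80*w + 8) - 1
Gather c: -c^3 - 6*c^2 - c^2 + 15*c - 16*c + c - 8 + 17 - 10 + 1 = -c^3 - 7*c^2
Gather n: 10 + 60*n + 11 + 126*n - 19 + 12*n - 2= 198*n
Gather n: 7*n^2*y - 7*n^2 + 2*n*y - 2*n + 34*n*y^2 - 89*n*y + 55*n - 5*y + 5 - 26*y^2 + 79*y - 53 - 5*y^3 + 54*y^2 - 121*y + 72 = n^2*(7*y - 7) + n*(34*y^2 - 87*y + 53) - 5*y^3 + 28*y^2 - 47*y + 24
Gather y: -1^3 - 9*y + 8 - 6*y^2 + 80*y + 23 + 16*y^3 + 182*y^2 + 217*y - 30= 16*y^3 + 176*y^2 + 288*y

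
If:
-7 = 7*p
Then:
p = -1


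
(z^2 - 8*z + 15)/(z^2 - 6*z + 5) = (z - 3)/(z - 1)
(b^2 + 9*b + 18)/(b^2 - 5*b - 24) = (b + 6)/(b - 8)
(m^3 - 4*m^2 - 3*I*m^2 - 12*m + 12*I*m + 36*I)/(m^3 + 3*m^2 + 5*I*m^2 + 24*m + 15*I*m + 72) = (m^2 - 4*m - 12)/(m^2 + m*(3 + 8*I) + 24*I)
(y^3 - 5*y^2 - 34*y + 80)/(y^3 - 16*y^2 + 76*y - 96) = (y + 5)/(y - 6)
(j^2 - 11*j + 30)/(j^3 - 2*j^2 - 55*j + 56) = (j^2 - 11*j + 30)/(j^3 - 2*j^2 - 55*j + 56)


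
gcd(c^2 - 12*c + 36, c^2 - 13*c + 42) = c - 6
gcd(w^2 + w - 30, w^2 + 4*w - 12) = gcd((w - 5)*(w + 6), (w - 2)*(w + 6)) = w + 6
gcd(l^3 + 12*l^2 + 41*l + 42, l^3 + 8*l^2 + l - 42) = l^2 + 10*l + 21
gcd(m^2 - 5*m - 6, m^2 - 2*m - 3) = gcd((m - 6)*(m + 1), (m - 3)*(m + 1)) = m + 1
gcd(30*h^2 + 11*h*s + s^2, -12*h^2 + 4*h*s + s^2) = 6*h + s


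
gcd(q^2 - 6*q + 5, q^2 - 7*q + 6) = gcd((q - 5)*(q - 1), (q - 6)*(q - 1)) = q - 1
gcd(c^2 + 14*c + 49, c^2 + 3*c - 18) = 1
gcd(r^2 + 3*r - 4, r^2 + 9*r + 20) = r + 4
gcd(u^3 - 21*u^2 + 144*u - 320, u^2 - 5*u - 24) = u - 8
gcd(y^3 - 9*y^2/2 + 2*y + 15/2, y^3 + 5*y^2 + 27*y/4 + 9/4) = 1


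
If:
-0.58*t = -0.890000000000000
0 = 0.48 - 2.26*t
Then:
No Solution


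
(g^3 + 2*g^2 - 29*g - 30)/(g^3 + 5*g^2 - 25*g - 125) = (g^2 + 7*g + 6)/(g^2 + 10*g + 25)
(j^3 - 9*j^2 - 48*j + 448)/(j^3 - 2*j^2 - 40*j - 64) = (j^2 - j - 56)/(j^2 + 6*j + 8)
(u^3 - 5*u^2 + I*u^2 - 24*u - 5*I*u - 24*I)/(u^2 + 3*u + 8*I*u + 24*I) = (u^2 + u*(-8 + I) - 8*I)/(u + 8*I)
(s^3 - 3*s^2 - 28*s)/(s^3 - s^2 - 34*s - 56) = s/(s + 2)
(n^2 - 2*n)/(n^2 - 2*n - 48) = n*(2 - n)/(-n^2 + 2*n + 48)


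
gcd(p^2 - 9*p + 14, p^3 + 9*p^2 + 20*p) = 1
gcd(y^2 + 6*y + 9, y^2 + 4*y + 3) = y + 3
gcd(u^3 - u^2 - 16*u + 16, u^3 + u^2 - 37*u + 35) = u - 1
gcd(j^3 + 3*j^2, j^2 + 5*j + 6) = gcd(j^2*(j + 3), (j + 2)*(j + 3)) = j + 3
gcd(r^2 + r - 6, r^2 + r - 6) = r^2 + r - 6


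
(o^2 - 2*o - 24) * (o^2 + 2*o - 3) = o^4 - 31*o^2 - 42*o + 72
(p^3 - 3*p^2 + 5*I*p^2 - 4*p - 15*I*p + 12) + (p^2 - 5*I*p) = p^3 - 2*p^2 + 5*I*p^2 - 4*p - 20*I*p + 12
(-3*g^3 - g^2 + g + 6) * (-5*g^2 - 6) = 15*g^5 + 5*g^4 + 13*g^3 - 24*g^2 - 6*g - 36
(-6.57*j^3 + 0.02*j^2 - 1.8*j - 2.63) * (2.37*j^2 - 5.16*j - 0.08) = -15.5709*j^5 + 33.9486*j^4 - 3.8436*j^3 + 3.0533*j^2 + 13.7148*j + 0.2104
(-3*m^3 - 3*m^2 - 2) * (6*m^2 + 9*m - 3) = -18*m^5 - 45*m^4 - 18*m^3 - 3*m^2 - 18*m + 6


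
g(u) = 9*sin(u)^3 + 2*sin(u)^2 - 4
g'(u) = 27*sin(u)^2*cos(u) + 4*sin(u)*cos(u)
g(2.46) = -0.96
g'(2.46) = -10.28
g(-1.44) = -10.81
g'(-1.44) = 2.94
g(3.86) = -5.70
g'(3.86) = -6.82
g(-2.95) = -3.99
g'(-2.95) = -0.21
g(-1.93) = -9.63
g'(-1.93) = -7.00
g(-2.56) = -4.89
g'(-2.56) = -4.97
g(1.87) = 5.68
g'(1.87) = -8.39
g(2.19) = 2.19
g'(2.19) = -12.28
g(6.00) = -4.04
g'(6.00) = 0.95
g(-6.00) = -3.65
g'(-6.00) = 3.10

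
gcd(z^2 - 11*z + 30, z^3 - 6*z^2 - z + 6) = z - 6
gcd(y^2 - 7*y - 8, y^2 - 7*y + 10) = 1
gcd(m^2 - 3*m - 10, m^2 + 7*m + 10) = m + 2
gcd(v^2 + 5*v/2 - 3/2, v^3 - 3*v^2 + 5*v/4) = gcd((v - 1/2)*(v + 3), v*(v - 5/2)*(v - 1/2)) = v - 1/2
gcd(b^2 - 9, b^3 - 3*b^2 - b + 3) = b - 3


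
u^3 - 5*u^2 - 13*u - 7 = (u - 7)*(u + 1)^2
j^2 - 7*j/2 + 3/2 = (j - 3)*(j - 1/2)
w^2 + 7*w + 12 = (w + 3)*(w + 4)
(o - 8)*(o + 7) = o^2 - o - 56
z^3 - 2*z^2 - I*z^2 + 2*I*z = z*(z - 2)*(z - I)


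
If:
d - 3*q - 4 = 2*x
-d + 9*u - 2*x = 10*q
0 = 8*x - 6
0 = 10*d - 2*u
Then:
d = -101/244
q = -481/244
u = -505/244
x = 3/4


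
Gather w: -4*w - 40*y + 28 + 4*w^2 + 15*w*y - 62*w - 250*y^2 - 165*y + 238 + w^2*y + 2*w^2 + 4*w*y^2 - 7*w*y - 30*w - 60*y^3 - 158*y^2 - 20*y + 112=w^2*(y + 6) + w*(4*y^2 + 8*y - 96) - 60*y^3 - 408*y^2 - 225*y + 378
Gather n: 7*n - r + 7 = 7*n - r + 7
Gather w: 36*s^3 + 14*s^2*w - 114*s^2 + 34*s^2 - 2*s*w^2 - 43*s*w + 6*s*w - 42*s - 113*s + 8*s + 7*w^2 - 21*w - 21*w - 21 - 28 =36*s^3 - 80*s^2 - 147*s + w^2*(7 - 2*s) + w*(14*s^2 - 37*s - 42) - 49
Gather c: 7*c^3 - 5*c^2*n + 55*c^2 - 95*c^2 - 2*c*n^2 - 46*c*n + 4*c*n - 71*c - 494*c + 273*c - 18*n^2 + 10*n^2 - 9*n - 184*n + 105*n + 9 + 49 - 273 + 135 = 7*c^3 + c^2*(-5*n - 40) + c*(-2*n^2 - 42*n - 292) - 8*n^2 - 88*n - 80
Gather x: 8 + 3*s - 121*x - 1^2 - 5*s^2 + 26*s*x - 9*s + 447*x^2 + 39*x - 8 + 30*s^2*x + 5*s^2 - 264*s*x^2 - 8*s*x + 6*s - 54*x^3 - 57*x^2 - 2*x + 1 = -54*x^3 + x^2*(390 - 264*s) + x*(30*s^2 + 18*s - 84)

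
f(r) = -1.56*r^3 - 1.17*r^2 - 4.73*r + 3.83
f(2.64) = -45.52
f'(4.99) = -132.94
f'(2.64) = -43.53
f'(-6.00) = -159.17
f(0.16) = 3.04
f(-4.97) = 189.95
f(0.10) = 3.34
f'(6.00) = -187.25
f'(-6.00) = -159.17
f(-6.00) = 327.05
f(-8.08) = 788.59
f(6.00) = -403.63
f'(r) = -4.68*r^2 - 2.34*r - 4.73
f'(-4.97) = -108.70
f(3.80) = -116.64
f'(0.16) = -5.22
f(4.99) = -242.74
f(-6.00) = 327.05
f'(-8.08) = -291.36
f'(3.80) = -81.20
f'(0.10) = -5.01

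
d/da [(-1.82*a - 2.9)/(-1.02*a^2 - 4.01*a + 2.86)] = (1.8564*a^2 + 7.2982*a - (1.82*a + 2.9)*(2.04*a + 4.01) - 5.2052)/(1.02*a^2 + 4.01*a - 2.86)^2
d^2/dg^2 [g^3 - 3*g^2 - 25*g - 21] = 6*g - 6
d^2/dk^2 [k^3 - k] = 6*k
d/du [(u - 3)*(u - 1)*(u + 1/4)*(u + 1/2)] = 4*u^3 - 39*u^2/4 + u/4 + 7/4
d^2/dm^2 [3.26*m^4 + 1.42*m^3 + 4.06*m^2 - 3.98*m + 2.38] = 39.12*m^2 + 8.52*m + 8.12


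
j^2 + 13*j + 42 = (j + 6)*(j + 7)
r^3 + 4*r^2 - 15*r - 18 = (r - 3)*(r + 1)*(r + 6)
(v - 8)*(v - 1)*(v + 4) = v^3 - 5*v^2 - 28*v + 32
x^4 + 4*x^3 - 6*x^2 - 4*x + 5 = (x - 1)^2*(x + 1)*(x + 5)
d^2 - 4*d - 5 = (d - 5)*(d + 1)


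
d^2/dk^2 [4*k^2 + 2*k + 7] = 8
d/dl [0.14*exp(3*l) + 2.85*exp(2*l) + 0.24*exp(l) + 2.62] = (0.42*exp(2*l) + 5.7*exp(l) + 0.24)*exp(l)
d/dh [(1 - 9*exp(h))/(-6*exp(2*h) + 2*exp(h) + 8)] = (-27*exp(2*h) + 6*exp(h) - 37)*exp(h)/(2*(9*exp(4*h) - 6*exp(3*h) - 23*exp(2*h) + 8*exp(h) + 16))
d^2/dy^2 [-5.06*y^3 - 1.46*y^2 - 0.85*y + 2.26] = -30.36*y - 2.92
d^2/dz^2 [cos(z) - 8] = -cos(z)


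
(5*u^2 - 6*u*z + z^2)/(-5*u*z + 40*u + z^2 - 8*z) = (-u + z)/(z - 8)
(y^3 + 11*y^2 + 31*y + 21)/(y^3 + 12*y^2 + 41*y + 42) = (y + 1)/(y + 2)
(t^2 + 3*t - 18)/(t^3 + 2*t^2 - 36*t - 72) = (t - 3)/(t^2 - 4*t - 12)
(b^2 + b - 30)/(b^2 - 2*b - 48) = (b - 5)/(b - 8)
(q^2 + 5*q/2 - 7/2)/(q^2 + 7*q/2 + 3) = (2*q^2 + 5*q - 7)/(2*q^2 + 7*q + 6)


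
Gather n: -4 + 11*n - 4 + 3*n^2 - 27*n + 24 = 3*n^2 - 16*n + 16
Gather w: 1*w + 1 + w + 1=2*w + 2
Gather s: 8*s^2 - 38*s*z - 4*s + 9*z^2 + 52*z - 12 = 8*s^2 + s*(-38*z - 4) + 9*z^2 + 52*z - 12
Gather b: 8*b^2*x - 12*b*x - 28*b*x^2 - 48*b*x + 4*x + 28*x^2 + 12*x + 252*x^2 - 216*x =8*b^2*x + b*(-28*x^2 - 60*x) + 280*x^2 - 200*x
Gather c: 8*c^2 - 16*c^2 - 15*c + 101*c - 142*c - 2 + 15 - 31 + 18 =-8*c^2 - 56*c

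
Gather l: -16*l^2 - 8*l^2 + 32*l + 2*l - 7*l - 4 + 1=-24*l^2 + 27*l - 3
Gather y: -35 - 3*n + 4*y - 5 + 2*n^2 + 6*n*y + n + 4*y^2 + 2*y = 2*n^2 - 2*n + 4*y^2 + y*(6*n + 6) - 40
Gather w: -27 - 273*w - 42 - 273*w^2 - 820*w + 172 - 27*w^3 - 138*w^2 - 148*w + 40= -27*w^3 - 411*w^2 - 1241*w + 143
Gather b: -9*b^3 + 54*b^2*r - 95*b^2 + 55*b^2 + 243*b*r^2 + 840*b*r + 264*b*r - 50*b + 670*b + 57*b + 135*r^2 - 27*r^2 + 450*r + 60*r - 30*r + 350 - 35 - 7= -9*b^3 + b^2*(54*r - 40) + b*(243*r^2 + 1104*r + 677) + 108*r^2 + 480*r + 308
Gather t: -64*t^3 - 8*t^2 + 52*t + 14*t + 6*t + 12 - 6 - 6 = -64*t^3 - 8*t^2 + 72*t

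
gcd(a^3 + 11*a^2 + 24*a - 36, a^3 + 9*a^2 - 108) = a^2 + 12*a + 36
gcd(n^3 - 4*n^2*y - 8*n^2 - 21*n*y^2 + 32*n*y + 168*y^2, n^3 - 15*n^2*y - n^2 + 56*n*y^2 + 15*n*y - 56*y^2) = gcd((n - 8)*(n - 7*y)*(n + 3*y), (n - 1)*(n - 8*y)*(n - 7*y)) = -n + 7*y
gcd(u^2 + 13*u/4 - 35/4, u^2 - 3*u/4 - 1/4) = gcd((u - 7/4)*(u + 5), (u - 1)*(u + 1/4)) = 1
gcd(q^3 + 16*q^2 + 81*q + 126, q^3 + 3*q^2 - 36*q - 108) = q^2 + 9*q + 18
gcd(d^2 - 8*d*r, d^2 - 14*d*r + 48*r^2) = -d + 8*r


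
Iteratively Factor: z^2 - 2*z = (z - 2)*(z)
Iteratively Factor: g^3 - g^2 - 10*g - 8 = (g + 1)*(g^2 - 2*g - 8) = (g + 1)*(g + 2)*(g - 4)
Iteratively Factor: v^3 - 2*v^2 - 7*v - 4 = (v + 1)*(v^2 - 3*v - 4) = (v + 1)^2*(v - 4)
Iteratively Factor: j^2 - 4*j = (j - 4)*(j)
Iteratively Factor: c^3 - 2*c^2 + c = (c - 1)*(c^2 - c) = (c - 1)^2*(c)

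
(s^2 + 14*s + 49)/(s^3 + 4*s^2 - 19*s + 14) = (s + 7)/(s^2 - 3*s + 2)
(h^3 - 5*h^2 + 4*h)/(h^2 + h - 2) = h*(h - 4)/(h + 2)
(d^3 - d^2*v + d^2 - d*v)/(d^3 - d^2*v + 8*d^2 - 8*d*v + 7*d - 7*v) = d/(d + 7)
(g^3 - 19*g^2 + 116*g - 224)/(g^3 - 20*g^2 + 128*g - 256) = (g - 7)/(g - 8)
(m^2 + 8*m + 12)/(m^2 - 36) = (m + 2)/(m - 6)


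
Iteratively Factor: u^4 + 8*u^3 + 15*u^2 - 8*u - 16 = (u + 1)*(u^3 + 7*u^2 + 8*u - 16) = (u - 1)*(u + 1)*(u^2 + 8*u + 16) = (u - 1)*(u + 1)*(u + 4)*(u + 4)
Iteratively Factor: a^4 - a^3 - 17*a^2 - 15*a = (a + 3)*(a^3 - 4*a^2 - 5*a) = a*(a + 3)*(a^2 - 4*a - 5) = a*(a + 1)*(a + 3)*(a - 5)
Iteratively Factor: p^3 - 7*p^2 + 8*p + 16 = (p - 4)*(p^2 - 3*p - 4) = (p - 4)*(p + 1)*(p - 4)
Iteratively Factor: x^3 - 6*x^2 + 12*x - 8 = (x - 2)*(x^2 - 4*x + 4) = (x - 2)^2*(x - 2)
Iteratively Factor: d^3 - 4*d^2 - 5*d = (d - 5)*(d^2 + d) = d*(d - 5)*(d + 1)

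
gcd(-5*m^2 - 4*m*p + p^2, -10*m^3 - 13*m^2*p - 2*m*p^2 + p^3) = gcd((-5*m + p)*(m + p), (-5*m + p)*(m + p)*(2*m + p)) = -5*m^2 - 4*m*p + p^2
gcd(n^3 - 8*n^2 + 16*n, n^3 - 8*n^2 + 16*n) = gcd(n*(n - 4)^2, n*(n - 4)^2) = n^3 - 8*n^2 + 16*n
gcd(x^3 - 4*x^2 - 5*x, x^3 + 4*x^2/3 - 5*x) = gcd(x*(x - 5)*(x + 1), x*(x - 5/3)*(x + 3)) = x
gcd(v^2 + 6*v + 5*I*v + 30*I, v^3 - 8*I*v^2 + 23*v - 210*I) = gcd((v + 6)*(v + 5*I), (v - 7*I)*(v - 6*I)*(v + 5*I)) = v + 5*I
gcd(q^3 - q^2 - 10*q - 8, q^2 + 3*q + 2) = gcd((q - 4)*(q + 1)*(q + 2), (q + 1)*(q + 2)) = q^2 + 3*q + 2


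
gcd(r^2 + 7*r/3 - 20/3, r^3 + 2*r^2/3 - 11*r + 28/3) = r + 4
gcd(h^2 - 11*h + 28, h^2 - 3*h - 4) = h - 4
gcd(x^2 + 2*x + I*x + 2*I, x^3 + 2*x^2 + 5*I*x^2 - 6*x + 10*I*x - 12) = x + 2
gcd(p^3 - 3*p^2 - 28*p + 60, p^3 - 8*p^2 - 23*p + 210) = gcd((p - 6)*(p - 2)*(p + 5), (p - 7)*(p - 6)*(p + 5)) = p^2 - p - 30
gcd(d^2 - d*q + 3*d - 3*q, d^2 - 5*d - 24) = d + 3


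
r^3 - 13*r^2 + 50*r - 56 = (r - 7)*(r - 4)*(r - 2)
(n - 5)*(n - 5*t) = n^2 - 5*n*t - 5*n + 25*t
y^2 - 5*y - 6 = (y - 6)*(y + 1)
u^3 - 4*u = u*(u - 2)*(u + 2)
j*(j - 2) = j^2 - 2*j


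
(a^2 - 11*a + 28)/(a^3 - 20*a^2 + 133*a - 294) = (a - 4)/(a^2 - 13*a + 42)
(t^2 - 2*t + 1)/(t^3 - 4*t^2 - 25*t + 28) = (t - 1)/(t^2 - 3*t - 28)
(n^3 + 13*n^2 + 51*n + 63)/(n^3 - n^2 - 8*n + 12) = (n^2 + 10*n + 21)/(n^2 - 4*n + 4)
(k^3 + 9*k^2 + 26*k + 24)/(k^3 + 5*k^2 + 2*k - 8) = (k + 3)/(k - 1)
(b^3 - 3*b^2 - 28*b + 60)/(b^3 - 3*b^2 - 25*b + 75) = (b^2 - 8*b + 12)/(b^2 - 8*b + 15)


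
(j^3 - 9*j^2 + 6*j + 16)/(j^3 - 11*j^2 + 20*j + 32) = (j - 2)/(j - 4)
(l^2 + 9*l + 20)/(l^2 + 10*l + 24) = (l + 5)/(l + 6)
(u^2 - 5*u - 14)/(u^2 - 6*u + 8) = (u^2 - 5*u - 14)/(u^2 - 6*u + 8)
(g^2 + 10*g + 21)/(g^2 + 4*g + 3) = (g + 7)/(g + 1)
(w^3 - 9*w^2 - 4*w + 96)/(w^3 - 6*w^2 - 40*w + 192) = (w + 3)/(w + 6)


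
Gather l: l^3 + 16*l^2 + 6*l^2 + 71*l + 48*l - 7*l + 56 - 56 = l^3 + 22*l^2 + 112*l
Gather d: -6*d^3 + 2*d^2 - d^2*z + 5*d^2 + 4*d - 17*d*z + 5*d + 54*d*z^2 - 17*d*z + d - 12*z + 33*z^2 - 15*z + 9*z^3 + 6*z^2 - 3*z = -6*d^3 + d^2*(7 - z) + d*(54*z^2 - 34*z + 10) + 9*z^3 + 39*z^2 - 30*z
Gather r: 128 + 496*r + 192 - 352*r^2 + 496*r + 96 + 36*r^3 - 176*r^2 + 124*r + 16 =36*r^3 - 528*r^2 + 1116*r + 432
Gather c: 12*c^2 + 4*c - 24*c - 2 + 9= 12*c^2 - 20*c + 7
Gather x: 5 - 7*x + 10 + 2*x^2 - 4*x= 2*x^2 - 11*x + 15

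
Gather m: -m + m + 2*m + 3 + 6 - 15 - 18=2*m - 24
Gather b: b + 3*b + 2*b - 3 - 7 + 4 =6*b - 6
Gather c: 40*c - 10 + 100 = 40*c + 90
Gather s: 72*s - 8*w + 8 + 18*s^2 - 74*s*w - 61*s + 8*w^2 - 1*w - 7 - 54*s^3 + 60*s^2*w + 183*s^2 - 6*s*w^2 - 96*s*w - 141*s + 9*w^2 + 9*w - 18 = -54*s^3 + s^2*(60*w + 201) + s*(-6*w^2 - 170*w - 130) + 17*w^2 - 17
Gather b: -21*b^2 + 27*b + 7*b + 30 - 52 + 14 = -21*b^2 + 34*b - 8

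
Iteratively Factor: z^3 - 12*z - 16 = (z - 4)*(z^2 + 4*z + 4) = (z - 4)*(z + 2)*(z + 2)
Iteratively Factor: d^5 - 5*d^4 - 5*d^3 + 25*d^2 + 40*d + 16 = (d + 1)*(d^4 - 6*d^3 + d^2 + 24*d + 16) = (d - 4)*(d + 1)*(d^3 - 2*d^2 - 7*d - 4) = (d - 4)*(d + 1)^2*(d^2 - 3*d - 4) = (d - 4)^2*(d + 1)^2*(d + 1)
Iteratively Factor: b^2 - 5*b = (b - 5)*(b)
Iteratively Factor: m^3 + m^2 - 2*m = (m + 2)*(m^2 - m) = (m - 1)*(m + 2)*(m)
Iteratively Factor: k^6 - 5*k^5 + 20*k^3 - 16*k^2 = (k - 2)*(k^5 - 3*k^4 - 6*k^3 + 8*k^2) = (k - 4)*(k - 2)*(k^4 + k^3 - 2*k^2) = (k - 4)*(k - 2)*(k + 2)*(k^3 - k^2) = k*(k - 4)*(k - 2)*(k + 2)*(k^2 - k) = k^2*(k - 4)*(k - 2)*(k + 2)*(k - 1)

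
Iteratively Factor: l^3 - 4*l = (l)*(l^2 - 4) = l*(l + 2)*(l - 2)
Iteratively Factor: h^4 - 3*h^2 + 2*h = (h)*(h^3 - 3*h + 2) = h*(h - 1)*(h^2 + h - 2) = h*(h - 1)^2*(h + 2)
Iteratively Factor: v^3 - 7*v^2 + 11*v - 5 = (v - 1)*(v^2 - 6*v + 5) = (v - 1)^2*(v - 5)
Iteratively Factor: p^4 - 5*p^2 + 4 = (p - 1)*(p^3 + p^2 - 4*p - 4) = (p - 1)*(p + 1)*(p^2 - 4) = (p - 2)*(p - 1)*(p + 1)*(p + 2)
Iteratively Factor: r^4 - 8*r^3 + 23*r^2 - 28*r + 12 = (r - 2)*(r^3 - 6*r^2 + 11*r - 6) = (r - 3)*(r - 2)*(r^2 - 3*r + 2) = (r - 3)*(r - 2)*(r - 1)*(r - 2)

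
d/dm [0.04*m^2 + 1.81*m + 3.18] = 0.08*m + 1.81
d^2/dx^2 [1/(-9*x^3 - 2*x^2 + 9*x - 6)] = 2*((27*x + 2)*(9*x^3 + 2*x^2 - 9*x + 6) - (27*x^2 + 4*x - 9)^2)/(9*x^3 + 2*x^2 - 9*x + 6)^3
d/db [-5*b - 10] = -5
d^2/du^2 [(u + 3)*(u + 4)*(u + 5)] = 6*u + 24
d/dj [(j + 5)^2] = 2*j + 10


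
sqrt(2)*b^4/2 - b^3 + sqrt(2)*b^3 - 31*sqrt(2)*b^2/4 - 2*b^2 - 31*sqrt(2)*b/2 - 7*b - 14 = (b + 2)*(b - 7*sqrt(2)/2)*(b + 2*sqrt(2))*(sqrt(2)*b/2 + 1/2)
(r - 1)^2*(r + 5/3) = r^3 - r^2/3 - 7*r/3 + 5/3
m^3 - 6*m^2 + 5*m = m*(m - 5)*(m - 1)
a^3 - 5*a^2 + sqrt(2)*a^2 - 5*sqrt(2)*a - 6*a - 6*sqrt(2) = (a - 6)*(a + 1)*(a + sqrt(2))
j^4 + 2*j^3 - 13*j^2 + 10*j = j*(j - 2)*(j - 1)*(j + 5)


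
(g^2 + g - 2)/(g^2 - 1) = (g + 2)/(g + 1)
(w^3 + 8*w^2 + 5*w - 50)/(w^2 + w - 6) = (w^2 + 10*w + 25)/(w + 3)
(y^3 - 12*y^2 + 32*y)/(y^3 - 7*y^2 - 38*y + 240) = y*(y - 4)/(y^2 + y - 30)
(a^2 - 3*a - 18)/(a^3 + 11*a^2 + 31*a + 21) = (a - 6)/(a^2 + 8*a + 7)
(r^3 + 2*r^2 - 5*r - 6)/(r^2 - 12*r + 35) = (r^3 + 2*r^2 - 5*r - 6)/(r^2 - 12*r + 35)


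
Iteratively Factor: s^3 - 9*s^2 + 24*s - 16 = (s - 4)*(s^2 - 5*s + 4) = (s - 4)*(s - 1)*(s - 4)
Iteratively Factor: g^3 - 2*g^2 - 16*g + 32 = (g - 4)*(g^2 + 2*g - 8) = (g - 4)*(g + 4)*(g - 2)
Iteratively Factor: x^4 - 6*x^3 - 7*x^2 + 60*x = (x + 3)*(x^3 - 9*x^2 + 20*x) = (x - 5)*(x + 3)*(x^2 - 4*x) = (x - 5)*(x - 4)*(x + 3)*(x)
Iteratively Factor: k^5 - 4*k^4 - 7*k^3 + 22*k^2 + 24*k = (k - 4)*(k^4 - 7*k^2 - 6*k) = (k - 4)*(k + 2)*(k^3 - 2*k^2 - 3*k) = (k - 4)*(k - 3)*(k + 2)*(k^2 + k) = k*(k - 4)*(k - 3)*(k + 2)*(k + 1)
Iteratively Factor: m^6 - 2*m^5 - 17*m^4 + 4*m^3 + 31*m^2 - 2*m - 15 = (m - 1)*(m^5 - m^4 - 18*m^3 - 14*m^2 + 17*m + 15) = (m - 1)*(m + 3)*(m^4 - 4*m^3 - 6*m^2 + 4*m + 5) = (m - 1)*(m + 1)*(m + 3)*(m^3 - 5*m^2 - m + 5) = (m - 1)^2*(m + 1)*(m + 3)*(m^2 - 4*m - 5) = (m - 5)*(m - 1)^2*(m + 1)*(m + 3)*(m + 1)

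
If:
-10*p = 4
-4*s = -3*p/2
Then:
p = -2/5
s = -3/20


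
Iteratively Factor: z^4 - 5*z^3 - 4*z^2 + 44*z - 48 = (z - 4)*(z^3 - z^2 - 8*z + 12) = (z - 4)*(z - 2)*(z^2 + z - 6) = (z - 4)*(z - 2)^2*(z + 3)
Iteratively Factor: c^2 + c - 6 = (c + 3)*(c - 2)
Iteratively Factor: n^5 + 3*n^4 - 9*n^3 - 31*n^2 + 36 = (n + 2)*(n^4 + n^3 - 11*n^2 - 9*n + 18) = (n - 3)*(n + 2)*(n^3 + 4*n^2 + n - 6) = (n - 3)*(n + 2)*(n + 3)*(n^2 + n - 2) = (n - 3)*(n - 1)*(n + 2)*(n + 3)*(n + 2)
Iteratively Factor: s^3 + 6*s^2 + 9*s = (s)*(s^2 + 6*s + 9) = s*(s + 3)*(s + 3)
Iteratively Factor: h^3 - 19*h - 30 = (h + 3)*(h^2 - 3*h - 10) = (h - 5)*(h + 3)*(h + 2)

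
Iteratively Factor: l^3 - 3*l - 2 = (l + 1)*(l^2 - l - 2) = (l - 2)*(l + 1)*(l + 1)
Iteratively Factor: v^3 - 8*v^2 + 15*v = (v - 5)*(v^2 - 3*v) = (v - 5)*(v - 3)*(v)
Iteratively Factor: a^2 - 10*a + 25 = (a - 5)*(a - 5)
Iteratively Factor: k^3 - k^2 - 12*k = (k - 4)*(k^2 + 3*k) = (k - 4)*(k + 3)*(k)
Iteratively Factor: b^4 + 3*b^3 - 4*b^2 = (b - 1)*(b^3 + 4*b^2) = b*(b - 1)*(b^2 + 4*b) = b^2*(b - 1)*(b + 4)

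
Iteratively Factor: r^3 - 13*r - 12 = (r - 4)*(r^2 + 4*r + 3) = (r - 4)*(r + 1)*(r + 3)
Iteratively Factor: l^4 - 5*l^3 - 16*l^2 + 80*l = (l - 5)*(l^3 - 16*l) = (l - 5)*(l + 4)*(l^2 - 4*l) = l*(l - 5)*(l + 4)*(l - 4)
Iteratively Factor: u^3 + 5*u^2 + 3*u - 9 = (u - 1)*(u^2 + 6*u + 9) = (u - 1)*(u + 3)*(u + 3)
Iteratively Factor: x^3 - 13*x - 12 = (x + 3)*(x^2 - 3*x - 4) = (x + 1)*(x + 3)*(x - 4)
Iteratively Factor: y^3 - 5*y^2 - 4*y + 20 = (y - 5)*(y^2 - 4) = (y - 5)*(y + 2)*(y - 2)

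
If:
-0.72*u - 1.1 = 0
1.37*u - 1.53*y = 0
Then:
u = -1.53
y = -1.37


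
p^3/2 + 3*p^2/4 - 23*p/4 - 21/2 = (p/2 + 1)*(p - 7/2)*(p + 3)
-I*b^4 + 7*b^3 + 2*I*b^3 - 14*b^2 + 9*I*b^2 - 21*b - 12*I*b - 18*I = (b - 3)*(b + I)*(b + 6*I)*(-I*b - I)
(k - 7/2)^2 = k^2 - 7*k + 49/4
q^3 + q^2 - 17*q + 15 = (q - 3)*(q - 1)*(q + 5)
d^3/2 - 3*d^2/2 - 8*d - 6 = (d/2 + 1/2)*(d - 6)*(d + 2)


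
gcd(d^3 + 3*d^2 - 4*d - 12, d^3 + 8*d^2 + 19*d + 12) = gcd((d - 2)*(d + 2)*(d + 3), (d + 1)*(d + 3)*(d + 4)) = d + 3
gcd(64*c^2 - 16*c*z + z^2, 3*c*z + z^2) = 1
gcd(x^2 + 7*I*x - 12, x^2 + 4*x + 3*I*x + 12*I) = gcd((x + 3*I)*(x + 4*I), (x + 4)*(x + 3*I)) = x + 3*I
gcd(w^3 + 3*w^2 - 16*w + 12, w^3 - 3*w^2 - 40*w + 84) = w^2 + 4*w - 12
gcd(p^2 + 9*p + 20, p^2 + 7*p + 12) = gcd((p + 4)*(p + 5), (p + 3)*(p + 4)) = p + 4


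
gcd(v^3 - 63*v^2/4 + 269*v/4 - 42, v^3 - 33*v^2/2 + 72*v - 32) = v - 8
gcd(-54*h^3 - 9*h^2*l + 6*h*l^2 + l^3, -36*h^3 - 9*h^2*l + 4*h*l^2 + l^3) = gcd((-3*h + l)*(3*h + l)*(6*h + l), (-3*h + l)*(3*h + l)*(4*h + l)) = 9*h^2 - l^2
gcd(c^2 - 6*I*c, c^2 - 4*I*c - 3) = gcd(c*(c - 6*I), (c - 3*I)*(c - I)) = 1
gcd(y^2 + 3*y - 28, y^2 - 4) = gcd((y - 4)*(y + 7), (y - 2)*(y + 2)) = 1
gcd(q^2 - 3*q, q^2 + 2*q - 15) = q - 3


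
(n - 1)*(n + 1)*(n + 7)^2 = n^4 + 14*n^3 + 48*n^2 - 14*n - 49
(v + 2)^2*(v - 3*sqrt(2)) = v^3 - 3*sqrt(2)*v^2 + 4*v^2 - 12*sqrt(2)*v + 4*v - 12*sqrt(2)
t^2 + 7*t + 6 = (t + 1)*(t + 6)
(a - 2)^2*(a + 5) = a^3 + a^2 - 16*a + 20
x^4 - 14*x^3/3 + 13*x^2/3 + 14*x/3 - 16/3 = (x - 8/3)*(x - 2)*(x - 1)*(x + 1)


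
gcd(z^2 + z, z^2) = z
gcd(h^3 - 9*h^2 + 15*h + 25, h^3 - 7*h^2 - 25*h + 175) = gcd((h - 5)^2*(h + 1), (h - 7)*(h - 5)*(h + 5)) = h - 5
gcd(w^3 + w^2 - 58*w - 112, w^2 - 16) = 1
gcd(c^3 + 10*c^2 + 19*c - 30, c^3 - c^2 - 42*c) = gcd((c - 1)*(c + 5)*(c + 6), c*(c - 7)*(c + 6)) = c + 6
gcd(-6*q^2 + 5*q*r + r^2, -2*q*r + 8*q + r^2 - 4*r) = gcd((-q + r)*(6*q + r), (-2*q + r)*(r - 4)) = 1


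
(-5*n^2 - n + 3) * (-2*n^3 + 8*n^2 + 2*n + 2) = 10*n^5 - 38*n^4 - 24*n^3 + 12*n^2 + 4*n + 6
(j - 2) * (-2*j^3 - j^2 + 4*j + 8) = -2*j^4 + 3*j^3 + 6*j^2 - 16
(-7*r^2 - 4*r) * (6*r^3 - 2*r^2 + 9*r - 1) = -42*r^5 - 10*r^4 - 55*r^3 - 29*r^2 + 4*r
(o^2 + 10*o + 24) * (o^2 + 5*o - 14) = o^4 + 15*o^3 + 60*o^2 - 20*o - 336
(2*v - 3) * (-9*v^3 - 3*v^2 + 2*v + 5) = -18*v^4 + 21*v^3 + 13*v^2 + 4*v - 15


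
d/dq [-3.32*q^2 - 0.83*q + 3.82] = -6.64*q - 0.83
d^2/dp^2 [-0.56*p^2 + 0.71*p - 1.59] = -1.12000000000000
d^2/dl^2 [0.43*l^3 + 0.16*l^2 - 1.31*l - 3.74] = 2.58*l + 0.32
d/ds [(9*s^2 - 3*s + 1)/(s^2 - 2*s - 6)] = 5*(-3*s^2 - 22*s + 4)/(s^4 - 4*s^3 - 8*s^2 + 24*s + 36)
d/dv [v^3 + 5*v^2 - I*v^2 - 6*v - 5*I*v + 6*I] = 3*v^2 + 2*v*(5 - I) - 6 - 5*I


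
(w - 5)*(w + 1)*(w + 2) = w^3 - 2*w^2 - 13*w - 10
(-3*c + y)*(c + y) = -3*c^2 - 2*c*y + y^2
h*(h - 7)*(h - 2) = h^3 - 9*h^2 + 14*h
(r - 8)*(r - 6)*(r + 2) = r^3 - 12*r^2 + 20*r + 96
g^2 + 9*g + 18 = (g + 3)*(g + 6)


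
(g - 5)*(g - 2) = g^2 - 7*g + 10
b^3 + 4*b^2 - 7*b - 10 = (b - 2)*(b + 1)*(b + 5)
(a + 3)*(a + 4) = a^2 + 7*a + 12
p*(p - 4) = p^2 - 4*p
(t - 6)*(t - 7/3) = t^2 - 25*t/3 + 14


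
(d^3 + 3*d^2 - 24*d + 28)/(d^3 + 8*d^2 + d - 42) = (d - 2)/(d + 3)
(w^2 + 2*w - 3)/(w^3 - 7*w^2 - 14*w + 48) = (w - 1)/(w^2 - 10*w + 16)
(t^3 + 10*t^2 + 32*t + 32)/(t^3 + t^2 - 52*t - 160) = (t^2 + 6*t + 8)/(t^2 - 3*t - 40)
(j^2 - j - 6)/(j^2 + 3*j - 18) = (j + 2)/(j + 6)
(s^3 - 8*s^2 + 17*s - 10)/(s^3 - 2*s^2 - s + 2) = (s - 5)/(s + 1)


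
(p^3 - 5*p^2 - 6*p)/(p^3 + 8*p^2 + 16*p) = (p^2 - 5*p - 6)/(p^2 + 8*p + 16)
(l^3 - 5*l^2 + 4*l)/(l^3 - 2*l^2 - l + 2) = l*(l - 4)/(l^2 - l - 2)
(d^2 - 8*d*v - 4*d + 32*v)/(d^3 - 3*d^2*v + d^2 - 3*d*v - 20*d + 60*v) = (-d + 8*v)/(-d^2 + 3*d*v - 5*d + 15*v)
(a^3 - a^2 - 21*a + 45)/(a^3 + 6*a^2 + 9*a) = (a^3 - a^2 - 21*a + 45)/(a*(a^2 + 6*a + 9))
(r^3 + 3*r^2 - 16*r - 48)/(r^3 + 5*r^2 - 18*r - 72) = (r + 4)/(r + 6)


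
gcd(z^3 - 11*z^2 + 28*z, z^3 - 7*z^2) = z^2 - 7*z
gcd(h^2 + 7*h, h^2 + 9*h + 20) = 1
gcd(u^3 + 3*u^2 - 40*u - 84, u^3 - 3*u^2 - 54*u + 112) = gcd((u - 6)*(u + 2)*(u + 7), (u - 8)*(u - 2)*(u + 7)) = u + 7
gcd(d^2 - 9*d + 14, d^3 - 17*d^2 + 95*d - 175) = d - 7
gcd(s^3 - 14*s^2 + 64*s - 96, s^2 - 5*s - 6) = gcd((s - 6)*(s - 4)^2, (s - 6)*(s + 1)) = s - 6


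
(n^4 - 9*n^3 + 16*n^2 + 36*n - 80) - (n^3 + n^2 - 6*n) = n^4 - 10*n^3 + 15*n^2 + 42*n - 80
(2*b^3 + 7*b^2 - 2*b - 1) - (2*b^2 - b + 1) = 2*b^3 + 5*b^2 - b - 2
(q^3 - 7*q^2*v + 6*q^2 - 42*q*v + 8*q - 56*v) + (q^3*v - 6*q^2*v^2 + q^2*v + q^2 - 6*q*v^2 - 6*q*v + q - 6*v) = q^3*v + q^3 - 6*q^2*v^2 - 6*q^2*v + 7*q^2 - 6*q*v^2 - 48*q*v + 9*q - 62*v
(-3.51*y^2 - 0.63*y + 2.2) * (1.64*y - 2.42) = -5.7564*y^3 + 7.461*y^2 + 5.1326*y - 5.324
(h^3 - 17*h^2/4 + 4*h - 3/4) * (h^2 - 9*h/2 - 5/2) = h^5 - 35*h^4/4 + 165*h^3/8 - 65*h^2/8 - 53*h/8 + 15/8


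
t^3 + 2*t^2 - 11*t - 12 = (t - 3)*(t + 1)*(t + 4)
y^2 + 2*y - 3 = (y - 1)*(y + 3)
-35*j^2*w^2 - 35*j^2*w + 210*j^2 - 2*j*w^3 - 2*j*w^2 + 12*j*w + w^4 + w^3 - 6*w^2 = (-7*j + w)*(5*j + w)*(w - 2)*(w + 3)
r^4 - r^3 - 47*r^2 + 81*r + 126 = (r - 6)*(r - 3)*(r + 1)*(r + 7)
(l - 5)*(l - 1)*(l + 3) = l^3 - 3*l^2 - 13*l + 15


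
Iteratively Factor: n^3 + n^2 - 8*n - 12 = (n - 3)*(n^2 + 4*n + 4) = (n - 3)*(n + 2)*(n + 2)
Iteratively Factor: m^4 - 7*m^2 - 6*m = (m - 3)*(m^3 + 3*m^2 + 2*m) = (m - 3)*(m + 1)*(m^2 + 2*m) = (m - 3)*(m + 1)*(m + 2)*(m)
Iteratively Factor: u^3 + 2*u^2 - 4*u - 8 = (u + 2)*(u^2 - 4) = (u + 2)^2*(u - 2)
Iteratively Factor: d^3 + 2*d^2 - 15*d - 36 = (d - 4)*(d^2 + 6*d + 9) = (d - 4)*(d + 3)*(d + 3)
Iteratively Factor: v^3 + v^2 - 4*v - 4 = (v - 2)*(v^2 + 3*v + 2) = (v - 2)*(v + 2)*(v + 1)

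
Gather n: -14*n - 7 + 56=49 - 14*n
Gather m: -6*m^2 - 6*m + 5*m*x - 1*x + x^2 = -6*m^2 + m*(5*x - 6) + x^2 - x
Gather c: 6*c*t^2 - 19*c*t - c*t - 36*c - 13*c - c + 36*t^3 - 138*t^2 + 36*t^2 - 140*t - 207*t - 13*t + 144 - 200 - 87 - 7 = c*(6*t^2 - 20*t - 50) + 36*t^3 - 102*t^2 - 360*t - 150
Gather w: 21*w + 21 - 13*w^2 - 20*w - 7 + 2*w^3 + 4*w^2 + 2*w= 2*w^3 - 9*w^2 + 3*w + 14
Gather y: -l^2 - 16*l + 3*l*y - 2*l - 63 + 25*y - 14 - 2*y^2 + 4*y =-l^2 - 18*l - 2*y^2 + y*(3*l + 29) - 77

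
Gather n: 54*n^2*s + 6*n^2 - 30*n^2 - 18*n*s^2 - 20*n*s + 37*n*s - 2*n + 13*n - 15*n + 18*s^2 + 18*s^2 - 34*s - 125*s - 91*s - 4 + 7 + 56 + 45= n^2*(54*s - 24) + n*(-18*s^2 + 17*s - 4) + 36*s^2 - 250*s + 104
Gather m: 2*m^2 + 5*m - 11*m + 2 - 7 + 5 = 2*m^2 - 6*m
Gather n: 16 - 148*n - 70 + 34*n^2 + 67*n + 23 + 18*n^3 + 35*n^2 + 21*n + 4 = 18*n^3 + 69*n^2 - 60*n - 27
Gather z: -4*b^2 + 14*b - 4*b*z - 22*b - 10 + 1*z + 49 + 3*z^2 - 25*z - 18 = -4*b^2 - 8*b + 3*z^2 + z*(-4*b - 24) + 21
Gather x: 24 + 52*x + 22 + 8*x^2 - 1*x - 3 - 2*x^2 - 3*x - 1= 6*x^2 + 48*x + 42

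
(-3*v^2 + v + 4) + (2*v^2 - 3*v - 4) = -v^2 - 2*v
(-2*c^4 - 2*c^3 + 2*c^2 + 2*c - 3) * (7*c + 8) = -14*c^5 - 30*c^4 - 2*c^3 + 30*c^2 - 5*c - 24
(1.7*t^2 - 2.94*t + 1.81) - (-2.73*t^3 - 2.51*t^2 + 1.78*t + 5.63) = 2.73*t^3 + 4.21*t^2 - 4.72*t - 3.82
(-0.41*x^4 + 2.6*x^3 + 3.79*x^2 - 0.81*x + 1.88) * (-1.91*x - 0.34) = 0.7831*x^5 - 4.8266*x^4 - 8.1229*x^3 + 0.2585*x^2 - 3.3154*x - 0.6392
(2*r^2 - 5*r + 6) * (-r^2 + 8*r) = -2*r^4 + 21*r^3 - 46*r^2 + 48*r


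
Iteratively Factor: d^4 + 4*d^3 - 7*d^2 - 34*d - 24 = (d + 2)*(d^3 + 2*d^2 - 11*d - 12) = (d - 3)*(d + 2)*(d^2 + 5*d + 4) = (d - 3)*(d + 1)*(d + 2)*(d + 4)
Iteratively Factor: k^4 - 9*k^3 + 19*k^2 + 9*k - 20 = (k + 1)*(k^3 - 10*k^2 + 29*k - 20) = (k - 1)*(k + 1)*(k^2 - 9*k + 20) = (k - 5)*(k - 1)*(k + 1)*(k - 4)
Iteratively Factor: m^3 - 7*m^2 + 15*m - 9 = (m - 1)*(m^2 - 6*m + 9) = (m - 3)*(m - 1)*(m - 3)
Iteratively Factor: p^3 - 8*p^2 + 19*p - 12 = (p - 1)*(p^2 - 7*p + 12) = (p - 3)*(p - 1)*(p - 4)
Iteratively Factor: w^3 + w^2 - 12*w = (w)*(w^2 + w - 12) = w*(w + 4)*(w - 3)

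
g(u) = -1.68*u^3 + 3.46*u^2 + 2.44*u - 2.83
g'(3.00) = -22.16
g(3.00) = -9.73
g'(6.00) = -137.48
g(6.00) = -226.51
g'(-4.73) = -143.05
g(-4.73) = 240.82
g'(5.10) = -93.36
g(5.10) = -123.25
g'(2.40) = -9.98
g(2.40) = -0.27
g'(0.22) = 3.72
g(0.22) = -2.14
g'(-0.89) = -7.71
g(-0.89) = -1.08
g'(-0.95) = -8.68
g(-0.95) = -0.58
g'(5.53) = -113.42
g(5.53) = -167.64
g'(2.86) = -18.99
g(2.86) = -6.85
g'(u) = -5.04*u^2 + 6.92*u + 2.44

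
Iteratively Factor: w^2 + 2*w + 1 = (w + 1)*(w + 1)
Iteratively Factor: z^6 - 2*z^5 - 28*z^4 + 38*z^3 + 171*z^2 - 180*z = (z - 3)*(z^5 + z^4 - 25*z^3 - 37*z^2 + 60*z) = z*(z - 3)*(z^4 + z^3 - 25*z^2 - 37*z + 60) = z*(z - 5)*(z - 3)*(z^3 + 6*z^2 + 5*z - 12) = z*(z - 5)*(z - 3)*(z - 1)*(z^2 + 7*z + 12) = z*(z - 5)*(z - 3)*(z - 1)*(z + 4)*(z + 3)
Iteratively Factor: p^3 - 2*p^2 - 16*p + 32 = (p - 4)*(p^2 + 2*p - 8) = (p - 4)*(p - 2)*(p + 4)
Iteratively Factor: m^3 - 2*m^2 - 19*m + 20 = (m - 1)*(m^2 - m - 20) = (m - 1)*(m + 4)*(m - 5)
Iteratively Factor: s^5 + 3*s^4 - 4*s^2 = (s + 2)*(s^4 + s^3 - 2*s^2) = s*(s + 2)*(s^3 + s^2 - 2*s) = s*(s - 1)*(s + 2)*(s^2 + 2*s) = s^2*(s - 1)*(s + 2)*(s + 2)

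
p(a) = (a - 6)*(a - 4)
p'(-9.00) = -28.00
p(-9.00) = 195.00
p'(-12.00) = -34.00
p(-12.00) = 288.00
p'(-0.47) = -10.94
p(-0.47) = 28.92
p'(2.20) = -5.60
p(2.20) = 6.84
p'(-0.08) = -10.16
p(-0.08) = 24.81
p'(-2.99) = -15.98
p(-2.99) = 62.84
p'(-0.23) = -10.46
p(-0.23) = 26.35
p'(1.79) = -6.42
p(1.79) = 9.30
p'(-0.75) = -11.50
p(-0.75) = 32.06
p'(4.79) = -0.42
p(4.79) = -0.96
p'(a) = 2*a - 10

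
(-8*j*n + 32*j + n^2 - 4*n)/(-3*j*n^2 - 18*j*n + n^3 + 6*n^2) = (8*j*n - 32*j - n^2 + 4*n)/(n*(3*j*n + 18*j - n^2 - 6*n))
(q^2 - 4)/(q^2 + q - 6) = (q + 2)/(q + 3)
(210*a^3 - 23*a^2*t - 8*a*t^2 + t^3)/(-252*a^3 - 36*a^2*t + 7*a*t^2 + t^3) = (-35*a^2 - 2*a*t + t^2)/(42*a^2 + 13*a*t + t^2)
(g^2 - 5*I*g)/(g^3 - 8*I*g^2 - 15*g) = 1/(g - 3*I)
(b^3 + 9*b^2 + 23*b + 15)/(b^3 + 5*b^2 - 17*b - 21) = (b^2 + 8*b + 15)/(b^2 + 4*b - 21)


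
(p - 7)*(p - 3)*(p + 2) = p^3 - 8*p^2 + p + 42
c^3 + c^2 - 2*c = c*(c - 1)*(c + 2)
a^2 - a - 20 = (a - 5)*(a + 4)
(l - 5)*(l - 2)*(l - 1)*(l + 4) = l^4 - 4*l^3 - 15*l^2 + 58*l - 40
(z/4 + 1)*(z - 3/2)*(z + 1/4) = z^3/4 + 11*z^2/16 - 43*z/32 - 3/8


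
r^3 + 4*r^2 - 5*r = r*(r - 1)*(r + 5)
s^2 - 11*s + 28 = (s - 7)*(s - 4)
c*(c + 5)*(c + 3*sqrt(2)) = c^3 + 3*sqrt(2)*c^2 + 5*c^2 + 15*sqrt(2)*c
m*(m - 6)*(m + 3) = m^3 - 3*m^2 - 18*m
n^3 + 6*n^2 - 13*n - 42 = (n - 3)*(n + 2)*(n + 7)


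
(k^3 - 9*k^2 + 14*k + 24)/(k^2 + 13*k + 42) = (k^3 - 9*k^2 + 14*k + 24)/(k^2 + 13*k + 42)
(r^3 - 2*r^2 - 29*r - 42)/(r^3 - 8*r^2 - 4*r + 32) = (r^2 - 4*r - 21)/(r^2 - 10*r + 16)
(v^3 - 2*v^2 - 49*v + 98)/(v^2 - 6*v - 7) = (v^2 + 5*v - 14)/(v + 1)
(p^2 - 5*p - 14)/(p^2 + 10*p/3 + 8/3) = 3*(p - 7)/(3*p + 4)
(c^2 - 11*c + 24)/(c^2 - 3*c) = (c - 8)/c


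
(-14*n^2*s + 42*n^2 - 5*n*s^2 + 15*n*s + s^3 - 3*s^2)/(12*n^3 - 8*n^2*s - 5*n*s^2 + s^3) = (-7*n*s + 21*n + s^2 - 3*s)/(6*n^2 - 7*n*s + s^2)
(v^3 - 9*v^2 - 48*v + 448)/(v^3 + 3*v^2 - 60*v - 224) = (v - 8)/(v + 4)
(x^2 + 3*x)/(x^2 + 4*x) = (x + 3)/(x + 4)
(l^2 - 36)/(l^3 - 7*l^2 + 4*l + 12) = (l + 6)/(l^2 - l - 2)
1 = 1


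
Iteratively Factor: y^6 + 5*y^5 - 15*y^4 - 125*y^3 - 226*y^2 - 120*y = (y + 3)*(y^5 + 2*y^4 - 21*y^3 - 62*y^2 - 40*y) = (y + 3)*(y + 4)*(y^4 - 2*y^3 - 13*y^2 - 10*y) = (y + 1)*(y + 3)*(y + 4)*(y^3 - 3*y^2 - 10*y) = (y + 1)*(y + 2)*(y + 3)*(y + 4)*(y^2 - 5*y) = (y - 5)*(y + 1)*(y + 2)*(y + 3)*(y + 4)*(y)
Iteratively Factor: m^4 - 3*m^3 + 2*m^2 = (m)*(m^3 - 3*m^2 + 2*m) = m*(m - 2)*(m^2 - m) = m^2*(m - 2)*(m - 1)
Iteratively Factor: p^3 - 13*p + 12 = (p - 3)*(p^2 + 3*p - 4) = (p - 3)*(p + 4)*(p - 1)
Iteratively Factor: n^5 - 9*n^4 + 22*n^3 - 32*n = (n - 4)*(n^4 - 5*n^3 + 2*n^2 + 8*n) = (n - 4)*(n + 1)*(n^3 - 6*n^2 + 8*n) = (n - 4)*(n - 2)*(n + 1)*(n^2 - 4*n) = n*(n - 4)*(n - 2)*(n + 1)*(n - 4)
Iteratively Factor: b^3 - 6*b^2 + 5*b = (b - 5)*(b^2 - b) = (b - 5)*(b - 1)*(b)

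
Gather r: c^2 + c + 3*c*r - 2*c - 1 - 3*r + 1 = c^2 - c + r*(3*c - 3)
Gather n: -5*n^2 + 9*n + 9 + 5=-5*n^2 + 9*n + 14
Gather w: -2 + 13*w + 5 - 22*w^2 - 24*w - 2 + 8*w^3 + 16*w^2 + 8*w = 8*w^3 - 6*w^2 - 3*w + 1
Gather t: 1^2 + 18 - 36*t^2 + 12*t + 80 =-36*t^2 + 12*t + 99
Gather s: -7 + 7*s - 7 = 7*s - 14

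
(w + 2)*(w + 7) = w^2 + 9*w + 14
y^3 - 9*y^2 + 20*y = y*(y - 5)*(y - 4)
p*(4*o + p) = 4*o*p + p^2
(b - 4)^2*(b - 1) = b^3 - 9*b^2 + 24*b - 16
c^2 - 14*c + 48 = (c - 8)*(c - 6)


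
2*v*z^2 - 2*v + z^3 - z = (2*v + z)*(z - 1)*(z + 1)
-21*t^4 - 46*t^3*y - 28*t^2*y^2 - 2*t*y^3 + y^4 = (-7*t + y)*(t + y)^2*(3*t + y)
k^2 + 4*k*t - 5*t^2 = (k - t)*(k + 5*t)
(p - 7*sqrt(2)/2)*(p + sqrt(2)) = p^2 - 5*sqrt(2)*p/2 - 7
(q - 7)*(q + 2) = q^2 - 5*q - 14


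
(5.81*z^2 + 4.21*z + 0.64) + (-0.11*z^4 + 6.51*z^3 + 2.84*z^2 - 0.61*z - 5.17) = -0.11*z^4 + 6.51*z^3 + 8.65*z^2 + 3.6*z - 4.53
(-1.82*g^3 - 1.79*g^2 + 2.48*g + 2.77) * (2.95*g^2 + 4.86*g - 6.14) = -5.369*g^5 - 14.1257*g^4 + 9.7914*g^3 + 31.2149*g^2 - 1.765*g - 17.0078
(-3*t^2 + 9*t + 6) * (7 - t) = 3*t^3 - 30*t^2 + 57*t + 42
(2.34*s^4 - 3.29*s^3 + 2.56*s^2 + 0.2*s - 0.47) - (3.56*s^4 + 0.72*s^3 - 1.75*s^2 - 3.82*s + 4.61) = -1.22*s^4 - 4.01*s^3 + 4.31*s^2 + 4.02*s - 5.08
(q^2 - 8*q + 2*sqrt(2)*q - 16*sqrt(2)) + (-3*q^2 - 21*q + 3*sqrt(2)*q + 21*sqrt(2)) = -2*q^2 - 29*q + 5*sqrt(2)*q + 5*sqrt(2)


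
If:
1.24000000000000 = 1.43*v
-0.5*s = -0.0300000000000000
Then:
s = 0.06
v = 0.87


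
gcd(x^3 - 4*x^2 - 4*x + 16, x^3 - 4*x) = x^2 - 4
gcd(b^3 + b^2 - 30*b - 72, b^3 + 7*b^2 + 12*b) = b^2 + 7*b + 12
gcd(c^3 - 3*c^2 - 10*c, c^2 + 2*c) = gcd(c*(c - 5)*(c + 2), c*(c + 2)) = c^2 + 2*c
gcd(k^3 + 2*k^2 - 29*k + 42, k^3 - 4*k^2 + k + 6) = k^2 - 5*k + 6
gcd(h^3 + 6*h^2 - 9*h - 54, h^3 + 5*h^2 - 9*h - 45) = h^2 - 9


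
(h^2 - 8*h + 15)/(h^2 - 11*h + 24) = (h - 5)/(h - 8)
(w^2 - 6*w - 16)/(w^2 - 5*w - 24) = (w + 2)/(w + 3)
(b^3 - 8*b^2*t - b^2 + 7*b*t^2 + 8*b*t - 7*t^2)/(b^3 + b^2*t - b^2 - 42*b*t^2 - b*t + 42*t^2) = (-b^2 + 8*b*t - 7*t^2)/(-b^2 - b*t + 42*t^2)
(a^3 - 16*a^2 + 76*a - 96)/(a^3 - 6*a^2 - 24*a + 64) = (a - 6)/(a + 4)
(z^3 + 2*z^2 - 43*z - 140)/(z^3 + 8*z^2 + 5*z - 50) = (z^2 - 3*z - 28)/(z^2 + 3*z - 10)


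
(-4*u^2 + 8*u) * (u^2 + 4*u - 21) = -4*u^4 - 8*u^3 + 116*u^2 - 168*u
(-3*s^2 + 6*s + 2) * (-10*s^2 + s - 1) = 30*s^4 - 63*s^3 - 11*s^2 - 4*s - 2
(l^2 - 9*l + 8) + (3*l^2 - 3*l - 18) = 4*l^2 - 12*l - 10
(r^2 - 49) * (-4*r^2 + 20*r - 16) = -4*r^4 + 20*r^3 + 180*r^2 - 980*r + 784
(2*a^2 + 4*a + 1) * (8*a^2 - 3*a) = 16*a^4 + 26*a^3 - 4*a^2 - 3*a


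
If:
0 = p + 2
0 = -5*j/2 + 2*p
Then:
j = -8/5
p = -2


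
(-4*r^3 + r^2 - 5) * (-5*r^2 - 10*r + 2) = 20*r^5 + 35*r^4 - 18*r^3 + 27*r^2 + 50*r - 10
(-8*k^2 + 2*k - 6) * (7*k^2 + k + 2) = -56*k^4 + 6*k^3 - 56*k^2 - 2*k - 12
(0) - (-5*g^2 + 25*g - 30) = 5*g^2 - 25*g + 30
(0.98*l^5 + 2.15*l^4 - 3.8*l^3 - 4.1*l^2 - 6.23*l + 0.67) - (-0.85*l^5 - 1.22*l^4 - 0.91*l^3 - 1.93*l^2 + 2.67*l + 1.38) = 1.83*l^5 + 3.37*l^4 - 2.89*l^3 - 2.17*l^2 - 8.9*l - 0.71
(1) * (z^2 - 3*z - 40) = z^2 - 3*z - 40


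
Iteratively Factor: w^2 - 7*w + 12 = (w - 4)*(w - 3)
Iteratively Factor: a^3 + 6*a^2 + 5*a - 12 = (a - 1)*(a^2 + 7*a + 12) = (a - 1)*(a + 3)*(a + 4)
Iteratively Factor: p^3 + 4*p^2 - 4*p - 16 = (p - 2)*(p^2 + 6*p + 8) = (p - 2)*(p + 4)*(p + 2)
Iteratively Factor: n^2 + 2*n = (n)*(n + 2)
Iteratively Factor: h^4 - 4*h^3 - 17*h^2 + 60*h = (h - 5)*(h^3 + h^2 - 12*h) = (h - 5)*(h - 3)*(h^2 + 4*h) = (h - 5)*(h - 3)*(h + 4)*(h)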